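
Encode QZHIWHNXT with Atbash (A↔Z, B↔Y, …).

JASRDSMCG

Q(16) → J(9)
Z(25) → A(0)
H(7) → S(18)
I(8) → R(17)
W(22) → D(3)
H(7) → S(18)
N(13) → M(12)
X(23) → C(2)
T(19) → G(6)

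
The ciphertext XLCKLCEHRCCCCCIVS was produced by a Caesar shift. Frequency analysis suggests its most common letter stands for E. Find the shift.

24

The most frequent ciphertext letter is C (appears 7 times).
C is position 2; E is position 4.
Shift = -2≡24.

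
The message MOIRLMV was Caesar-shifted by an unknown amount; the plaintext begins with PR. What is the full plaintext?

From the crib: M(12)−P(15)=-3≡23, so the shift is 23.
Subtract 23 from each ciphertext letter:
M(12): 12−23=-11≡15 → P
O(14): 14−23=-9≡17 → R
I(8): 8−23=-15≡11 → L
R(17): 17−23=-6≡20 → U
L(11): 11−23=-12≡14 → O
M(12): 12−23=-11≡15 → P
V(21): 21−23=-2≡24 → Y

PRLUOPY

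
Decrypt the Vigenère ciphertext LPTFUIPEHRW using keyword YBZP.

NOUQWHQPJQX

Repeat the key across the ciphertext: YBZPYBZPYBZ
L(11)−Y(24): -13≡13 → N
P(15)−B(1): 14 → O
T(19)−Z(25): -6≡20 → U
F(5)−P(15): -10≡16 → Q
U(20)−Y(24): -4≡22 → W
I(8)−B(1): 7 → H
P(15)−Z(25): -10≡16 → Q
E(4)−P(15): -11≡15 → P
H(7)−Y(24): -17≡9 → J
R(17)−B(1): 16 → Q
W(22)−Z(25): -3≡23 → X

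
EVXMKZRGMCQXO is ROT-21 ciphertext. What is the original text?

E(4): 4−21=-17≡9 → J
V(21): 21−21=0 → A
X(23): 23−21=2 → C
M(12): 12−21=-9≡17 → R
K(10): 10−21=-11≡15 → P
Z(25): 25−21=4 → E
R(17): 17−21=-4≡22 → W
G(6): 6−21=-15≡11 → L
M(12): 12−21=-9≡17 → R
C(2): 2−21=-19≡7 → H
Q(16): 16−21=-5≡21 → V
X(23): 23−21=2 → C
O(14): 14−21=-7≡19 → T

JACRPEWLRHVCT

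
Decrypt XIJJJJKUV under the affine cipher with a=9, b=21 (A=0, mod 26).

GNQQQQTXA

The inverse of 9 mod 26 is 3, since 9·3=27≡1. Apply D(y)=3·(y−21) mod 26:
X(23): 3·(23−21)=6 → G
I(8): 3·(8−21)=-39≡13 → N
J(9): 3·(9−21)=-36≡16 → Q
J(9): 3·(9−21)=-36≡16 → Q
J(9): 3·(9−21)=-36≡16 → Q
J(9): 3·(9−21)=-36≡16 → Q
K(10): 3·(10−21)=-33≡19 → T
U(20): 3·(20−21)=-3≡23 → X
V(21): 3·(21−21)=0 → A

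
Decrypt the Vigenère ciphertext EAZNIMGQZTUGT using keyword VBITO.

JZRUURFIGFZFL

Repeat the key across the ciphertext: VBITOVBITOVBI
E(4)−V(21): -17≡9 → J
A(0)−B(1): -1≡25 → Z
Z(25)−I(8): 17 → R
N(13)−T(19): -6≡20 → U
I(8)−O(14): -6≡20 → U
M(12)−V(21): -9≡17 → R
G(6)−B(1): 5 → F
Q(16)−I(8): 8 → I
Z(25)−T(19): 6 → G
T(19)−O(14): 5 → F
U(20)−V(21): -1≡25 → Z
G(6)−B(1): 5 → F
T(19)−I(8): 11 → L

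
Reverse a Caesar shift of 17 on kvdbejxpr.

k(10): 10−17=-7≡19 → t
v(21): 21−17=4 → e
d(3): 3−17=-14≡12 → m
b(1): 1−17=-16≡10 → k
e(4): 4−17=-13≡13 → n
j(9): 9−17=-8≡18 → s
x(23): 23−17=6 → g
p(15): 15−17=-2≡24 → y
r(17): 17−17=0 → a

temknsgya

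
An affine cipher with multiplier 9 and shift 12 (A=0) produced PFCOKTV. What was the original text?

JFWGUVB

The inverse of 9 mod 26 is 3, since 9·3=27≡1. Apply D(y)=3·(y−12) mod 26:
P(15): 3·(15−12)=9 → J
F(5): 3·(5−12)=-21≡5 → F
C(2): 3·(2−12)=-30≡22 → W
O(14): 3·(14−12)=6 → G
K(10): 3·(10−12)=-6≡20 → U
T(19): 3·(19−12)=21 → V
V(21): 3·(21−12)=27≡1 → B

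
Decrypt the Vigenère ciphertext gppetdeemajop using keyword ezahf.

cqpxozfefvfpp

Repeat the key across the ciphertext: ezahfezahfeza
g(6)−e(4): 2 → c
p(15)−z(25): -10≡16 → q
p(15)−a(0): 15 → p
e(4)−h(7): -3≡23 → x
t(19)−f(5): 14 → o
d(3)−e(4): -1≡25 → z
e(4)−z(25): -21≡5 → f
e(4)−a(0): 4 → e
m(12)−h(7): 5 → f
a(0)−f(5): -5≡21 → v
j(9)−e(4): 5 → f
o(14)−z(25): -11≡15 → p
p(15)−a(0): 15 → p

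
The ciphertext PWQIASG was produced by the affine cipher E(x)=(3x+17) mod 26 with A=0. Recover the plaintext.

ITRXDJF

The inverse of 3 mod 26 is 9, since 3·9=27≡1. Apply D(y)=9·(y−17) mod 26:
P(15): 9·(15−17)=-18≡8 → I
W(22): 9·(22−17)=45≡19 → T
Q(16): 9·(16−17)=-9≡17 → R
I(8): 9·(8−17)=-81≡23 → X
A(0): 9·(0−17)=-153≡3 → D
S(18): 9·(18−17)=9 → J
G(6): 9·(6−17)=-99≡5 → F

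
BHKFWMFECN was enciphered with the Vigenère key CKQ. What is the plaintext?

Repeat the key across the ciphertext: CKQCKQCKQC
B(1)−C(2): -1≡25 → Z
H(7)−K(10): -3≡23 → X
K(10)−Q(16): -6≡20 → U
F(5)−C(2): 3 → D
W(22)−K(10): 12 → M
M(12)−Q(16): -4≡22 → W
F(5)−C(2): 3 → D
E(4)−K(10): -6≡20 → U
C(2)−Q(16): -14≡12 → M
N(13)−C(2): 11 → L

ZXUDMWDUML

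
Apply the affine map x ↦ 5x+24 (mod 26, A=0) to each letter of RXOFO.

FJQXQ

R(17): 5·17+24=109≡5 → F
X(23): 5·23+24=139≡9 → J
O(14): 5·14+24=94≡16 → Q
F(5): 5·5+24=49≡23 → X
O(14): 5·14+24=94≡16 → Q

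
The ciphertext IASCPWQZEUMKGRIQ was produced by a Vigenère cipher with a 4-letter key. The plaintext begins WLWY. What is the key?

Subtract each crib letter from the matching ciphertext letter (mod 26):
I(8)−W(22)=-14≡12 → M
A(0)−L(11)=-11≡15 → P
S(18)−W(22)=-4≡22 → W
C(2)−Y(24)=-22≡4 → E

MPWE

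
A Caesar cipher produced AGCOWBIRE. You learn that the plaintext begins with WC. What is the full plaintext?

From the crib: A(0)−W(22)=-22≡4, so the shift is 4.
Subtract 4 from each ciphertext letter:
A(0): 0−4=-4≡22 → W
G(6): 6−4=2 → C
C(2): 2−4=-2≡24 → Y
O(14): 14−4=10 → K
W(22): 22−4=18 → S
B(1): 1−4=-3≡23 → X
I(8): 8−4=4 → E
R(17): 17−4=13 → N
E(4): 4−4=0 → A

WCYKSXENA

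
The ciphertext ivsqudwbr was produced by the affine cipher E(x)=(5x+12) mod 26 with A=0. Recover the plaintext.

uhwgmtcdb

The inverse of 5 mod 26 is 21, since 5·21=105≡1. Apply D(y)=21·(y−12) mod 26:
i(8): 21·(8−12)=-84≡20 → u
v(21): 21·(21−12)=189≡7 → h
s(18): 21·(18−12)=126≡22 → w
q(16): 21·(16−12)=84≡6 → g
u(20): 21·(20−12)=168≡12 → m
d(3): 21·(3−12)=-189≡19 → t
w(22): 21·(22−12)=210≡2 → c
b(1): 21·(1−12)=-231≡3 → d
r(17): 21·(17−12)=105≡1 → b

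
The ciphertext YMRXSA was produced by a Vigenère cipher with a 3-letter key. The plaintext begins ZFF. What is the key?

Subtract each crib letter from the matching ciphertext letter (mod 26):
Y(24)−Z(25)=-1≡25 → Z
M(12)−F(5)=7 → H
R(17)−F(5)=12 → M

ZHM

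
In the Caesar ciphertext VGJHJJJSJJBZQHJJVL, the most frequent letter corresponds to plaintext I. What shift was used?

1

The most frequent ciphertext letter is J (appears 8 times).
J is position 9; I is position 8.
Shift = 1.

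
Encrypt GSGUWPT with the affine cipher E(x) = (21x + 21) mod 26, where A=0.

RJRZPYE

G(6): 21·6+21=147≡17 → R
S(18): 21·18+21=399≡9 → J
G(6): 21·6+21=147≡17 → R
U(20): 21·20+21=441≡25 → Z
W(22): 21·22+21=483≡15 → P
P(15): 21·15+21=336≡24 → Y
T(19): 21·19+21=420≡4 → E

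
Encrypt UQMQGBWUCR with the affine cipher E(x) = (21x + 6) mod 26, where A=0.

U(20): 21·20+6=426≡10 → K
Q(16): 21·16+6=342≡4 → E
M(12): 21·12+6=258≡24 → Y
Q(16): 21·16+6=342≡4 → E
G(6): 21·6+6=132≡2 → C
B(1): 21·1+6=27≡1 → B
W(22): 21·22+6=468≡0 → A
U(20): 21·20+6=426≡10 → K
C(2): 21·2+6=48≡22 → W
R(17): 21·17+6=363≡25 → Z

KEYECBAKWZ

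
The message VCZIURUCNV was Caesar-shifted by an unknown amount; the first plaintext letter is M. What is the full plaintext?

MTQZLILTEM

From the crib: V(21)−M(12)=9, so the shift is 9.
Subtract 9 from each ciphertext letter:
V(21): 21−9=12 → M
C(2): 2−9=-7≡19 → T
Z(25): 25−9=16 → Q
I(8): 8−9=-1≡25 → Z
U(20): 20−9=11 → L
R(17): 17−9=8 → I
U(20): 20−9=11 → L
C(2): 2−9=-7≡19 → T
N(13): 13−9=4 → E
V(21): 21−9=12 → M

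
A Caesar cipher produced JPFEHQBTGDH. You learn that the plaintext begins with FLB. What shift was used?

From the crib: J(9)−F(5)=4, so the shift is 4.

4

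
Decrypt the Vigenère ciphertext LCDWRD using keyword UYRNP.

Repeat the key across the ciphertext: UYRNPU
L(11)−U(20): -9≡17 → R
C(2)−Y(24): -22≡4 → E
D(3)−R(17): -14≡12 → M
W(22)−N(13): 9 → J
R(17)−P(15): 2 → C
D(3)−U(20): -17≡9 → J

REMJCJ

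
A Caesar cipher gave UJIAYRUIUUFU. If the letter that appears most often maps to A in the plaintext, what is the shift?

20

The most frequent ciphertext letter is U (appears 5 times).
U is position 20; A is position 0.
Shift = 20.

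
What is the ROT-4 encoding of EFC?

IJG

E(4): 4+4=8 → I
F(5): 5+4=9 → J
C(2): 2+4=6 → G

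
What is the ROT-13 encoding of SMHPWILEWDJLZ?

S(18): 18+13=31≡5 → F
M(12): 12+13=25 → Z
H(7): 7+13=20 → U
P(15): 15+13=28≡2 → C
W(22): 22+13=35≡9 → J
I(8): 8+13=21 → V
L(11): 11+13=24 → Y
E(4): 4+13=17 → R
W(22): 22+13=35≡9 → J
D(3): 3+13=16 → Q
J(9): 9+13=22 → W
L(11): 11+13=24 → Y
Z(25): 25+13=38≡12 → M

FZUCJVYRJQWYM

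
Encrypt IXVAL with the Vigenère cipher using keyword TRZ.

BOUTC

Repeat the key across the message: TRZTR
I(8)+T(19): 27≡1 → B
X(23)+R(17): 40≡14 → O
V(21)+Z(25): 46≡20 → U
A(0)+T(19): 19 → T
L(11)+R(17): 28≡2 → C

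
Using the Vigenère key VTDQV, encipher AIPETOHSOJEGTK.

VBSUOJAVEEZZWA

Repeat the key across the message: VTDQVVTDQVVTDQ
A(0)+V(21): 21 → V
I(8)+T(19): 27≡1 → B
P(15)+D(3): 18 → S
E(4)+Q(16): 20 → U
T(19)+V(21): 40≡14 → O
O(14)+V(21): 35≡9 → J
H(7)+T(19): 26≡0 → A
S(18)+D(3): 21 → V
O(14)+Q(16): 30≡4 → E
J(9)+V(21): 30≡4 → E
E(4)+V(21): 25 → Z
G(6)+T(19): 25 → Z
T(19)+D(3): 22 → W
K(10)+Q(16): 26≡0 → A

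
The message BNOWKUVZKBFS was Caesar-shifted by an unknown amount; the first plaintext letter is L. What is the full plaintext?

From the crib: B(1)−L(11)=-10≡16, so the shift is 16.
Subtract 16 from each ciphertext letter:
B(1): 1−16=-15≡11 → L
N(13): 13−16=-3≡23 → X
O(14): 14−16=-2≡24 → Y
W(22): 22−16=6 → G
K(10): 10−16=-6≡20 → U
U(20): 20−16=4 → E
V(21): 21−16=5 → F
Z(25): 25−16=9 → J
K(10): 10−16=-6≡20 → U
B(1): 1−16=-15≡11 → L
F(5): 5−16=-11≡15 → P
S(18): 18−16=2 → C

LXYGUEFJULPC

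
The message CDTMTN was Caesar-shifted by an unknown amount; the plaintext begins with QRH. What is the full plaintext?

From the crib: C(2)−Q(16)=-14≡12, so the shift is 12.
Subtract 12 from each ciphertext letter:
C(2): 2−12=-10≡16 → Q
D(3): 3−12=-9≡17 → R
T(19): 19−12=7 → H
M(12): 12−12=0 → A
T(19): 19−12=7 → H
N(13): 13−12=1 → B

QRHAHB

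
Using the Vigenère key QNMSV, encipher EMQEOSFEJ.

UZCWJISQB

Repeat the key across the message: QNMSVQNMS
E(4)+Q(16): 20 → U
M(12)+N(13): 25 → Z
Q(16)+M(12): 28≡2 → C
E(4)+S(18): 22 → W
O(14)+V(21): 35≡9 → J
S(18)+Q(16): 34≡8 → I
F(5)+N(13): 18 → S
E(4)+M(12): 16 → Q
J(9)+S(18): 27≡1 → B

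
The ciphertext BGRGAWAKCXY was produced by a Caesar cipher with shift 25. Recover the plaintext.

CHSHBXBLDYZ

B(1): 1−25=-24≡2 → C
G(6): 6−25=-19≡7 → H
R(17): 17−25=-8≡18 → S
G(6): 6−25=-19≡7 → H
A(0): 0−25=-25≡1 → B
W(22): 22−25=-3≡23 → X
A(0): 0−25=-25≡1 → B
K(10): 10−25=-15≡11 → L
C(2): 2−25=-23≡3 → D
X(23): 23−25=-2≡24 → Y
Y(24): 24−25=-1≡25 → Z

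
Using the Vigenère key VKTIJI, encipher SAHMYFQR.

Repeat the key across the message: VKTIJIVK
S(18)+V(21): 39≡13 → N
A(0)+K(10): 10 → K
H(7)+T(19): 26≡0 → A
M(12)+I(8): 20 → U
Y(24)+J(9): 33≡7 → H
F(5)+I(8): 13 → N
Q(16)+V(21): 37≡11 → L
R(17)+K(10): 27≡1 → B

NKAUHNLB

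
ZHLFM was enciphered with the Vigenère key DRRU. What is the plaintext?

WQULJ

Repeat the key across the ciphertext: DRRUD
Z(25)−D(3): 22 → W
H(7)−R(17): -10≡16 → Q
L(11)−R(17): -6≡20 → U
F(5)−U(20): -15≡11 → L
M(12)−D(3): 9 → J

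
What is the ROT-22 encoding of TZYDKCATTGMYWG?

PVUZGYWPPCIUSC

T(19): 19+22=41≡15 → P
Z(25): 25+22=47≡21 → V
Y(24): 24+22=46≡20 → U
D(3): 3+22=25 → Z
K(10): 10+22=32≡6 → G
C(2): 2+22=24 → Y
A(0): 0+22=22 → W
T(19): 19+22=41≡15 → P
T(19): 19+22=41≡15 → P
G(6): 6+22=28≡2 → C
M(12): 12+22=34≡8 → I
Y(24): 24+22=46≡20 → U
W(22): 22+22=44≡18 → S
G(6): 6+22=28≡2 → C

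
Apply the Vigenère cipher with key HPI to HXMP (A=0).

OMUW

Repeat the key across the message: HPIH
H(7)+H(7): 14 → O
X(23)+P(15): 38≡12 → M
M(12)+I(8): 20 → U
P(15)+H(7): 22 → W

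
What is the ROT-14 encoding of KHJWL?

K(10): 10+14=24 → Y
H(7): 7+14=21 → V
J(9): 9+14=23 → X
W(22): 22+14=36≡10 → K
L(11): 11+14=25 → Z

YVXKZ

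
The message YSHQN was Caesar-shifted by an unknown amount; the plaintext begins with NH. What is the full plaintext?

NHWFC

From the crib: Y(24)−N(13)=11, so the shift is 11.
Subtract 11 from each ciphertext letter:
Y(24): 24−11=13 → N
S(18): 18−11=7 → H
H(7): 7−11=-4≡22 → W
Q(16): 16−11=5 → F
N(13): 13−11=2 → C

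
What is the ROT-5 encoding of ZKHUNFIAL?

Z(25): 25+5=30≡4 → E
K(10): 10+5=15 → P
H(7): 7+5=12 → M
U(20): 20+5=25 → Z
N(13): 13+5=18 → S
F(5): 5+5=10 → K
I(8): 8+5=13 → N
A(0): 0+5=5 → F
L(11): 11+5=16 → Q

EPMZSKNFQ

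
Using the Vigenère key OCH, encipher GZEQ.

Repeat the key across the message: OCHO
G(6)+O(14): 20 → U
Z(25)+C(2): 27≡1 → B
E(4)+H(7): 11 → L
Q(16)+O(14): 30≡4 → E

UBLE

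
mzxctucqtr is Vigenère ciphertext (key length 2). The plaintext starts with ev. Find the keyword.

ie

Subtract each crib letter from the matching ciphertext letter (mod 26):
m(12)−e(4)=8 → i
z(25)−v(21)=4 → e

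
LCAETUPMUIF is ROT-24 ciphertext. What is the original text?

NECGVWROWKH

L(11): 11−24=-13≡13 → N
C(2): 2−24=-22≡4 → E
A(0): 0−24=-24≡2 → C
E(4): 4−24=-20≡6 → G
T(19): 19−24=-5≡21 → V
U(20): 20−24=-4≡22 → W
P(15): 15−24=-9≡17 → R
M(12): 12−24=-12≡14 → O
U(20): 20−24=-4≡22 → W
I(8): 8−24=-16≡10 → K
F(5): 5−24=-19≡7 → H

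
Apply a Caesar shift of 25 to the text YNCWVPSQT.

XMBVUORPS

Y(24): 24+25=49≡23 → X
N(13): 13+25=38≡12 → M
C(2): 2+25=27≡1 → B
W(22): 22+25=47≡21 → V
V(21): 21+25=46≡20 → U
P(15): 15+25=40≡14 → O
S(18): 18+25=43≡17 → R
Q(16): 16+25=41≡15 → P
T(19): 19+25=44≡18 → S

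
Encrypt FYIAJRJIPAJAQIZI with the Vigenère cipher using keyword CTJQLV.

HRRQUMLBYQUVSBIY

Repeat the key across the message: CTJQLVCTJQLVCTJQ
F(5)+C(2): 7 → H
Y(24)+T(19): 43≡17 → R
I(8)+J(9): 17 → R
A(0)+Q(16): 16 → Q
J(9)+L(11): 20 → U
R(17)+V(21): 38≡12 → M
J(9)+C(2): 11 → L
I(8)+T(19): 27≡1 → B
P(15)+J(9): 24 → Y
A(0)+Q(16): 16 → Q
J(9)+L(11): 20 → U
A(0)+V(21): 21 → V
Q(16)+C(2): 18 → S
I(8)+T(19): 27≡1 → B
Z(25)+J(9): 34≡8 → I
I(8)+Q(16): 24 → Y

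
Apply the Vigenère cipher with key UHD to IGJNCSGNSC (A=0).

CNMHJVAUVW

Repeat the key across the message: UHDUHDUHDU
I(8)+U(20): 28≡2 → C
G(6)+H(7): 13 → N
J(9)+D(3): 12 → M
N(13)+U(20): 33≡7 → H
C(2)+H(7): 9 → J
S(18)+D(3): 21 → V
G(6)+U(20): 26≡0 → A
N(13)+H(7): 20 → U
S(18)+D(3): 21 → V
C(2)+U(20): 22 → W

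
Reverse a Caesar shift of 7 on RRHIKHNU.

KKABDAGN

R(17): 17−7=10 → K
R(17): 17−7=10 → K
H(7): 7−7=0 → A
I(8): 8−7=1 → B
K(10): 10−7=3 → D
H(7): 7−7=0 → A
N(13): 13−7=6 → G
U(20): 20−7=13 → N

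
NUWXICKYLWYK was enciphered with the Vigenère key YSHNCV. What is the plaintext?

Repeat the key across the ciphertext: YSHNCVYSHNCV
N(13)−Y(24): -11≡15 → P
U(20)−S(18): 2 → C
W(22)−H(7): 15 → P
X(23)−N(13): 10 → K
I(8)−C(2): 6 → G
C(2)−V(21): -19≡7 → H
K(10)−Y(24): -14≡12 → M
Y(24)−S(18): 6 → G
L(11)−H(7): 4 → E
W(22)−N(13): 9 → J
Y(24)−C(2): 22 → W
K(10)−V(21): -11≡15 → P

PCPKGHMGEJWP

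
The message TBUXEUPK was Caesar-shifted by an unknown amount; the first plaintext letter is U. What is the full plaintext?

UCVYFVQL

From the crib: T(19)−U(20)=-1≡25, so the shift is 25.
Subtract 25 from each ciphertext letter:
T(19): 19−25=-6≡20 → U
B(1): 1−25=-24≡2 → C
U(20): 20−25=-5≡21 → V
X(23): 23−25=-2≡24 → Y
E(4): 4−25=-21≡5 → F
U(20): 20−25=-5≡21 → V
P(15): 15−25=-10≡16 → Q
K(10): 10−25=-15≡11 → L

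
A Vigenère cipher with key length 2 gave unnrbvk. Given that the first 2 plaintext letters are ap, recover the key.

Subtract each crib letter from the matching ciphertext letter (mod 26):
u(20)−a(0)=20 → u
n(13)−p(15)=-2≡24 → y

uy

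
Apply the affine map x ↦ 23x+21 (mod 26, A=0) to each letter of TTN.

QQI

T(19): 23·19+21=458≡16 → Q
T(19): 23·19+21=458≡16 → Q
N(13): 23·13+21=320≡8 → I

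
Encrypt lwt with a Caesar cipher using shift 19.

l(11): 11+19=30≡4 → e
w(22): 22+19=41≡15 → p
t(19): 19+19=38≡12 → m

epm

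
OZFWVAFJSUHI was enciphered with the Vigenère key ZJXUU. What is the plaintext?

Repeat the key across the ciphertext: ZJXUUZJXUUZJ
O(14)−Z(25): -11≡15 → P
Z(25)−J(9): 16 → Q
F(5)−X(23): -18≡8 → I
W(22)−U(20): 2 → C
V(21)−U(20): 1 → B
A(0)−Z(25): -25≡1 → B
F(5)−J(9): -4≡22 → W
J(9)−X(23): -14≡12 → M
S(18)−U(20): -2≡24 → Y
U(20)−U(20): 0 → A
H(7)−Z(25): -18≡8 → I
I(8)−J(9): -1≡25 → Z

PQICBBWMYAIZ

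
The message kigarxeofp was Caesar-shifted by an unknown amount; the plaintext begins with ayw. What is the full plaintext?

aywqhnuevf

From the crib: k(10)−a(0)=10, so the shift is 10.
Subtract 10 from each ciphertext letter:
k(10): 10−10=0 → a
i(8): 8−10=-2≡24 → y
g(6): 6−10=-4≡22 → w
a(0): 0−10=-10≡16 → q
r(17): 17−10=7 → h
x(23): 23−10=13 → n
e(4): 4−10=-6≡20 → u
o(14): 14−10=4 → e
f(5): 5−10=-5≡21 → v
p(15): 15−10=5 → f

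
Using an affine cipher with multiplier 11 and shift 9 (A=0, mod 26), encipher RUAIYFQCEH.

OVJTNMDFBI

R(17): 11·17+9=196≡14 → O
U(20): 11·20+9=229≡21 → V
A(0): 11·0+9=9 → J
I(8): 11·8+9=97≡19 → T
Y(24): 11·24+9=273≡13 → N
F(5): 11·5+9=64≡12 → M
Q(16): 11·16+9=185≡3 → D
C(2): 11·2+9=31≡5 → F
E(4): 11·4+9=53≡1 → B
H(7): 11·7+9=86≡8 → I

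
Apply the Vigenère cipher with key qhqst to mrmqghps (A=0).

cycizxwi

Repeat the key across the message: qhqstqhq
m(12)+q(16): 28≡2 → c
r(17)+h(7): 24 → y
m(12)+q(16): 28≡2 → c
q(16)+s(18): 34≡8 → i
g(6)+t(19): 25 → z
h(7)+q(16): 23 → x
p(15)+h(7): 22 → w
s(18)+q(16): 34≡8 → i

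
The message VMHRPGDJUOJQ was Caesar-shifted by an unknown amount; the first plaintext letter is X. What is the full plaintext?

From the crib: V(21)−X(23)=-2≡24, so the shift is 24.
Subtract 24 from each ciphertext letter:
V(21): 21−24=-3≡23 → X
M(12): 12−24=-12≡14 → O
H(7): 7−24=-17≡9 → J
R(17): 17−24=-7≡19 → T
P(15): 15−24=-9≡17 → R
G(6): 6−24=-18≡8 → I
D(3): 3−24=-21≡5 → F
J(9): 9−24=-15≡11 → L
U(20): 20−24=-4≡22 → W
O(14): 14−24=-10≡16 → Q
J(9): 9−24=-15≡11 → L
Q(16): 16−24=-8≡18 → S

XOJTRIFLWQLS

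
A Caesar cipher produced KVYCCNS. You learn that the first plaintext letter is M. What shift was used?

24

From the crib: K(10)−M(12)=-2≡24, so the shift is 24.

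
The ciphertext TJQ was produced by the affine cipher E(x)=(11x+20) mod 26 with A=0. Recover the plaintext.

The inverse of 11 mod 26 is 19, since 11·19=209≡1. Apply D(y)=19·(y−20) mod 26:
T(19): 19·(19−20)=-19≡7 → H
J(9): 19·(9−20)=-209≡25 → Z
Q(16): 19·(16−20)=-76≡2 → C

HZC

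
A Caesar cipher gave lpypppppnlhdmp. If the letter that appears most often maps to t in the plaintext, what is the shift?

22

The most frequent ciphertext letter is p (appears 7 times).
p is position 15; t is position 19.
Shift = -4≡22.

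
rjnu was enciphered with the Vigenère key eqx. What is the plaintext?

ntqq

Repeat the key across the ciphertext: eqxe
r(17)−e(4): 13 → n
j(9)−q(16): -7≡19 → t
n(13)−x(23): -10≡16 → q
u(20)−e(4): 16 → q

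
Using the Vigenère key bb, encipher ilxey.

Repeat the key across the message: bbbbb
i(8)+b(1): 9 → j
l(11)+b(1): 12 → m
x(23)+b(1): 24 → y
e(4)+b(1): 5 → f
y(24)+b(1): 25 → z

jmyfz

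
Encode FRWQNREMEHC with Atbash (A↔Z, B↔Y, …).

F(5) → U(20)
R(17) → I(8)
W(22) → D(3)
Q(16) → J(9)
N(13) → M(12)
R(17) → I(8)
E(4) → V(21)
M(12) → N(13)
E(4) → V(21)
H(7) → S(18)
C(2) → X(23)

UIDJMIVNVSX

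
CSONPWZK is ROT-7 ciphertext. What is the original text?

VLHGIPSD

C(2): 2−7=-5≡21 → V
S(18): 18−7=11 → L
O(14): 14−7=7 → H
N(13): 13−7=6 → G
P(15): 15−7=8 → I
W(22): 22−7=15 → P
Z(25): 25−7=18 → S
K(10): 10−7=3 → D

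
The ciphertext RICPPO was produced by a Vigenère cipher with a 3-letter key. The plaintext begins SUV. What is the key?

Subtract each crib letter from the matching ciphertext letter (mod 26):
R(17)−S(18)=-1≡25 → Z
I(8)−U(20)=-12≡14 → O
C(2)−V(21)=-19≡7 → H

ZOH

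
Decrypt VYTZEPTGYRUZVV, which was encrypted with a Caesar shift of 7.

ORMSXIMZRKNSOO

V(21): 21−7=14 → O
Y(24): 24−7=17 → R
T(19): 19−7=12 → M
Z(25): 25−7=18 → S
E(4): 4−7=-3≡23 → X
P(15): 15−7=8 → I
T(19): 19−7=12 → M
G(6): 6−7=-1≡25 → Z
Y(24): 24−7=17 → R
R(17): 17−7=10 → K
U(20): 20−7=13 → N
Z(25): 25−7=18 → S
V(21): 21−7=14 → O
V(21): 21−7=14 → O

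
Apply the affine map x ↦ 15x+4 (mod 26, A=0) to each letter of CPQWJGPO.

C(2): 15·2+4=34≡8 → I
P(15): 15·15+4=229≡21 → V
Q(16): 15·16+4=244≡10 → K
W(22): 15·22+4=334≡22 → W
J(9): 15·9+4=139≡9 → J
G(6): 15·6+4=94≡16 → Q
P(15): 15·15+4=229≡21 → V
O(14): 15·14+4=214≡6 → G

IVKWJQVG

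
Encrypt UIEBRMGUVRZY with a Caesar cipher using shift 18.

MAWTJEYMNJRQ

U(20): 20+18=38≡12 → M
I(8): 8+18=26≡0 → A
E(4): 4+18=22 → W
B(1): 1+18=19 → T
R(17): 17+18=35≡9 → J
M(12): 12+18=30≡4 → E
G(6): 6+18=24 → Y
U(20): 20+18=38≡12 → M
V(21): 21+18=39≡13 → N
R(17): 17+18=35≡9 → J
Z(25): 25+18=43≡17 → R
Y(24): 24+18=42≡16 → Q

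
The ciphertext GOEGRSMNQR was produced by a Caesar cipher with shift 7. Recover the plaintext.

ZHXZKLFGJK

G(6): 6−7=-1≡25 → Z
O(14): 14−7=7 → H
E(4): 4−7=-3≡23 → X
G(6): 6−7=-1≡25 → Z
R(17): 17−7=10 → K
S(18): 18−7=11 → L
M(12): 12−7=5 → F
N(13): 13−7=6 → G
Q(16): 16−7=9 → J
R(17): 17−7=10 → K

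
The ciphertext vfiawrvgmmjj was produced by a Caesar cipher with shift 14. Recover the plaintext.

v(21): 21−14=7 → h
f(5): 5−14=-9≡17 → r
i(8): 8−14=-6≡20 → u
a(0): 0−14=-14≡12 → m
w(22): 22−14=8 → i
r(17): 17−14=3 → d
v(21): 21−14=7 → h
g(6): 6−14=-8≡18 → s
m(12): 12−14=-2≡24 → y
m(12): 12−14=-2≡24 → y
j(9): 9−14=-5≡21 → v
j(9): 9−14=-5≡21 → v

hrumidhsyyvv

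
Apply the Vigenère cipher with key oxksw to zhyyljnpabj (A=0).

neiqhxkzsxx

Repeat the key across the message: oxkswoxkswo
z(25)+o(14): 39≡13 → n
h(7)+x(23): 30≡4 → e
y(24)+k(10): 34≡8 → i
y(24)+s(18): 42≡16 → q
l(11)+w(22): 33≡7 → h
j(9)+o(14): 23 → x
n(13)+x(23): 36≡10 → k
p(15)+k(10): 25 → z
a(0)+s(18): 18 → s
b(1)+w(22): 23 → x
j(9)+o(14): 23 → x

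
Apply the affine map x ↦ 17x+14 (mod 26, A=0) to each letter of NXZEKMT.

BPXECKZ

N(13): 17·13+14=235≡1 → B
X(23): 17·23+14=405≡15 → P
Z(25): 17·25+14=439≡23 → X
E(4): 17·4+14=82≡4 → E
K(10): 17·10+14=184≡2 → C
M(12): 17·12+14=218≡10 → K
T(19): 17·19+14=337≡25 → Z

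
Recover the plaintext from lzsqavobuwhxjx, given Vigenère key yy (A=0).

nbuscxqdwyjzlz

Repeat the key across the ciphertext: yyyyyyyyyyyyyy
l(11)−y(24): -13≡13 → n
z(25)−y(24): 1 → b
s(18)−y(24): -6≡20 → u
q(16)−y(24): -8≡18 → s
a(0)−y(24): -24≡2 → c
v(21)−y(24): -3≡23 → x
o(14)−y(24): -10≡16 → q
b(1)−y(24): -23≡3 → d
u(20)−y(24): -4≡22 → w
w(22)−y(24): -2≡24 → y
h(7)−y(24): -17≡9 → j
x(23)−y(24): -1≡25 → z
j(9)−y(24): -15≡11 → l
x(23)−y(24): -1≡25 → z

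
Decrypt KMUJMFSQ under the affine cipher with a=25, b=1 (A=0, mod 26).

RPHSPWJL

The inverse of 25 mod 26 is 25, since 25·25=625≡1. Apply D(y)=25·(y−1) mod 26:
K(10): 25·(10−1)=225≡17 → R
M(12): 25·(12−1)=275≡15 → P
U(20): 25·(20−1)=475≡7 → H
J(9): 25·(9−1)=200≡18 → S
M(12): 25·(12−1)=275≡15 → P
F(5): 25·(5−1)=100≡22 → W
S(18): 25·(18−1)=425≡9 → J
Q(16): 25·(16−1)=375≡11 → L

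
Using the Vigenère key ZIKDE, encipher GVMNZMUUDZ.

Repeat the key across the message: ZIKDEZIKDE
G(6)+Z(25): 31≡5 → F
V(21)+I(8): 29≡3 → D
M(12)+K(10): 22 → W
N(13)+D(3): 16 → Q
Z(25)+E(4): 29≡3 → D
M(12)+Z(25): 37≡11 → L
U(20)+I(8): 28≡2 → C
U(20)+K(10): 30≡4 → E
D(3)+D(3): 6 → G
Z(25)+E(4): 29≡3 → D

FDWQDLCEGD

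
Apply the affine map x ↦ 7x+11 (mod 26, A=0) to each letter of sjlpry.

s(18): 7·18+11=137≡7 → h
j(9): 7·9+11=74≡22 → w
l(11): 7·11+11=88≡10 → k
p(15): 7·15+11=116≡12 → m
r(17): 7·17+11=130≡0 → a
y(24): 7·24+11=179≡23 → x

hwkmax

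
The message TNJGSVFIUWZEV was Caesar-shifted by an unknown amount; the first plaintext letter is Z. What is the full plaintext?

ZTPMYBLOACFKB

From the crib: T(19)−Z(25)=-6≡20, so the shift is 20.
Subtract 20 from each ciphertext letter:
T(19): 19−20=-1≡25 → Z
N(13): 13−20=-7≡19 → T
J(9): 9−20=-11≡15 → P
G(6): 6−20=-14≡12 → M
S(18): 18−20=-2≡24 → Y
V(21): 21−20=1 → B
F(5): 5−20=-15≡11 → L
I(8): 8−20=-12≡14 → O
U(20): 20−20=0 → A
W(22): 22−20=2 → C
Z(25): 25−20=5 → F
E(4): 4−20=-16≡10 → K
V(21): 21−20=1 → B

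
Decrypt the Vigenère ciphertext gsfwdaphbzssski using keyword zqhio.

hcyopbzatltclcu

Repeat the key across the ciphertext: zqhiozqhiozqhio
g(6)−z(25): -19≡7 → h
s(18)−q(16): 2 → c
f(5)−h(7): -2≡24 → y
w(22)−i(8): 14 → o
d(3)−o(14): -11≡15 → p
a(0)−z(25): -25≡1 → b
p(15)−q(16): -1≡25 → z
h(7)−h(7): 0 → a
b(1)−i(8): -7≡19 → t
z(25)−o(14): 11 → l
s(18)−z(25): -7≡19 → t
s(18)−q(16): 2 → c
s(18)−h(7): 11 → l
k(10)−i(8): 2 → c
i(8)−o(14): -6≡20 → u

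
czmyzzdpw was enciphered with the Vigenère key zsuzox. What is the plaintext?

dhszlcexc

Repeat the key across the ciphertext: zsuzoxzsu
c(2)−z(25): -23≡3 → d
z(25)−s(18): 7 → h
m(12)−u(20): -8≡18 → s
y(24)−z(25): -1≡25 → z
z(25)−o(14): 11 → l
z(25)−x(23): 2 → c
d(3)−z(25): -22≡4 → e
p(15)−s(18): -3≡23 → x
w(22)−u(20): 2 → c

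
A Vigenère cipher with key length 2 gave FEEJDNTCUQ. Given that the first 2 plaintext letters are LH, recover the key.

Subtract each crib letter from the matching ciphertext letter (mod 26):
F(5)−L(11)=-6≡20 → U
E(4)−H(7)=-3≡23 → X

UX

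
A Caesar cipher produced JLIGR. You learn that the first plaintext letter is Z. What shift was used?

From the crib: J(9)−Z(25)=-16≡10, so the shift is 10.

10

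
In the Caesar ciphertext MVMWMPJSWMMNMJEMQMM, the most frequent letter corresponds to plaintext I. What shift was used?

4

The most frequent ciphertext letter is M (appears 9 times).
M is position 12; I is position 8.
Shift = 4.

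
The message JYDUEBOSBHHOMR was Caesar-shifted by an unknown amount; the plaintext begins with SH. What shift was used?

17

From the crib: J(9)−S(18)=-9≡17, so the shift is 17.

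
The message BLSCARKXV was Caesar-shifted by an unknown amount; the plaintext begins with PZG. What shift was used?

12

From the crib: B(1)−P(15)=-14≡12, so the shift is 12.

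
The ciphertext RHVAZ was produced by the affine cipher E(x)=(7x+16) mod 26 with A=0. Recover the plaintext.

PVXUF

The inverse of 7 mod 26 is 15, since 7·15=105≡1. Apply D(y)=15·(y−16) mod 26:
R(17): 15·(17−16)=15 → P
H(7): 15·(7−16)=-135≡21 → V
V(21): 15·(21−16)=75≡23 → X
A(0): 15·(0−16)=-240≡20 → U
Z(25): 15·(25−16)=135≡5 → F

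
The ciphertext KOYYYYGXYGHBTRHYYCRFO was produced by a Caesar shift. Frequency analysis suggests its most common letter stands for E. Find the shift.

20

The most frequent ciphertext letter is Y (appears 7 times).
Y is position 24; E is position 4.
Shift = 20.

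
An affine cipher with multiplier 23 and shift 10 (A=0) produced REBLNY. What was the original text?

The inverse of 23 mod 26 is 17, since 23·17=391≡1. Apply D(y)=17·(y−10) mod 26:
R(17): 17·(17−10)=119≡15 → P
E(4): 17·(4−10)=-102≡2 → C
B(1): 17·(1−10)=-153≡3 → D
L(11): 17·(11−10)=17 → R
N(13): 17·(13−10)=51≡25 → Z
Y(24): 17·(24−10)=238≡4 → E

PCDRZE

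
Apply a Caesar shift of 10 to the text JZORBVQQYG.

TJYBLFAAIQ

J(9): 9+10=19 → T
Z(25): 25+10=35≡9 → J
O(14): 14+10=24 → Y
R(17): 17+10=27≡1 → B
B(1): 1+10=11 → L
V(21): 21+10=31≡5 → F
Q(16): 16+10=26≡0 → A
Q(16): 16+10=26≡0 → A
Y(24): 24+10=34≡8 → I
G(6): 6+10=16 → Q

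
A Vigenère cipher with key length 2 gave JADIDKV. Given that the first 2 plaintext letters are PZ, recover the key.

Subtract each crib letter from the matching ciphertext letter (mod 26):
J(9)−P(15)=-6≡20 → U
A(0)−Z(25)=-25≡1 → B

UB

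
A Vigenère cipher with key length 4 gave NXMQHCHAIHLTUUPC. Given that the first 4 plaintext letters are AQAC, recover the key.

Subtract each crib letter from the matching ciphertext letter (mod 26):
N(13)−A(0)=13 → N
X(23)−Q(16)=7 → H
M(12)−A(0)=12 → M
Q(16)−C(2)=14 → O

NHMO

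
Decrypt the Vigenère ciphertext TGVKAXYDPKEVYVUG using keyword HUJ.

Repeat the key across the ciphertext: HUJHUJHUJHUJHUJH
T(19)−H(7): 12 → M
G(6)−U(20): -14≡12 → M
V(21)−J(9): 12 → M
K(10)−H(7): 3 → D
A(0)−U(20): -20≡6 → G
X(23)−J(9): 14 → O
Y(24)−H(7): 17 → R
D(3)−U(20): -17≡9 → J
P(15)−J(9): 6 → G
K(10)−H(7): 3 → D
E(4)−U(20): -16≡10 → K
V(21)−J(9): 12 → M
Y(24)−H(7): 17 → R
V(21)−U(20): 1 → B
U(20)−J(9): 11 → L
G(6)−H(7): -1≡25 → Z

MMMDGORJGDKMRBLZ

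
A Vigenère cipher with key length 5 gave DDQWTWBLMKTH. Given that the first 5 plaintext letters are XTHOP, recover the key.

Subtract each crib letter from the matching ciphertext letter (mod 26):
D(3)−X(23)=-20≡6 → G
D(3)−T(19)=-16≡10 → K
Q(16)−H(7)=9 → J
W(22)−O(14)=8 → I
T(19)−P(15)=4 → E

GKJIE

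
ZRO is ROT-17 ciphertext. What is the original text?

Z(25): 25−17=8 → I
R(17): 17−17=0 → A
O(14): 14−17=-3≡23 → X

IAX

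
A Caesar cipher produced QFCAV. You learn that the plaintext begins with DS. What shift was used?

13

From the crib: Q(16)−D(3)=13, so the shift is 13.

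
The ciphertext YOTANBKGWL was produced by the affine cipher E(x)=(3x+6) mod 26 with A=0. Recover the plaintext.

The inverse of 3 mod 26 is 9, since 3·9=27≡1. Apply D(y)=9·(y−6) mod 26:
Y(24): 9·(24−6)=162≡6 → G
O(14): 9·(14−6)=72≡20 → U
T(19): 9·(19−6)=117≡13 → N
A(0): 9·(0−6)=-54≡24 → Y
N(13): 9·(13−6)=63≡11 → L
B(1): 9·(1−6)=-45≡7 → H
K(10): 9·(10−6)=36≡10 → K
G(6): 9·(6−6)=0 → A
W(22): 9·(22−6)=144≡14 → O
L(11): 9·(11−6)=45≡19 → T

GUNYLHKAOT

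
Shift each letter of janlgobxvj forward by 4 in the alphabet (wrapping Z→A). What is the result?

nerpksfbzn

j(9): 9+4=13 → n
a(0): 0+4=4 → e
n(13): 13+4=17 → r
l(11): 11+4=15 → p
g(6): 6+4=10 → k
o(14): 14+4=18 → s
b(1): 1+4=5 → f
x(23): 23+4=27≡1 → b
v(21): 21+4=25 → z
j(9): 9+4=13 → n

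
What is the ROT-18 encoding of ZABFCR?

Z(25): 25+18=43≡17 → R
A(0): 0+18=18 → S
B(1): 1+18=19 → T
F(5): 5+18=23 → X
C(2): 2+18=20 → U
R(17): 17+18=35≡9 → J

RSTXUJ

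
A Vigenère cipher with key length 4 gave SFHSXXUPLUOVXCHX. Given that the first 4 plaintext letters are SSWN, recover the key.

ANLF

Subtract each crib letter from the matching ciphertext letter (mod 26):
S(18)−S(18)=0 → A
F(5)−S(18)=-13≡13 → N
H(7)−W(22)=-15≡11 → L
S(18)−N(13)=5 → F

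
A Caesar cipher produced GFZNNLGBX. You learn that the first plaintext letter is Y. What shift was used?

8

From the crib: G(6)−Y(24)=-18≡8, so the shift is 8.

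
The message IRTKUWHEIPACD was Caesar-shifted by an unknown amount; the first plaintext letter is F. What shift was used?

From the crib: I(8)−F(5)=3, so the shift is 3.

3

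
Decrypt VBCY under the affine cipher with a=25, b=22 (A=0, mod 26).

BVUY

The inverse of 25 mod 26 is 25, since 25·25=625≡1. Apply D(y)=25·(y−22) mod 26:
V(21): 25·(21−22)=-25≡1 → B
B(1): 25·(1−22)=-525≡21 → V
C(2): 25·(2−22)=-500≡20 → U
Y(24): 25·(24−22)=50≡24 → Y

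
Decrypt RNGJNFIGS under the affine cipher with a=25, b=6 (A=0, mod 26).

PTAXTBYAO

The inverse of 25 mod 26 is 25, since 25·25=625≡1. Apply D(y)=25·(y−6) mod 26:
R(17): 25·(17−6)=275≡15 → P
N(13): 25·(13−6)=175≡19 → T
G(6): 25·(6−6)=0 → A
J(9): 25·(9−6)=75≡23 → X
N(13): 25·(13−6)=175≡19 → T
F(5): 25·(5−6)=-25≡1 → B
I(8): 25·(8−6)=50≡24 → Y
G(6): 25·(6−6)=0 → A
S(18): 25·(18−6)=300≡14 → O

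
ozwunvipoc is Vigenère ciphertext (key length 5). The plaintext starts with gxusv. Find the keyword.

Subtract each crib letter from the matching ciphertext letter (mod 26):
o(14)−g(6)=8 → i
z(25)−x(23)=2 → c
w(22)−u(20)=2 → c
u(20)−s(18)=2 → c
n(13)−v(21)=-8≡18 → s

icccs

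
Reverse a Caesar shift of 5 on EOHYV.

E(4): 4−5=-1≡25 → Z
O(14): 14−5=9 → J
H(7): 7−5=2 → C
Y(24): 24−5=19 → T
V(21): 21−5=16 → Q

ZJCTQ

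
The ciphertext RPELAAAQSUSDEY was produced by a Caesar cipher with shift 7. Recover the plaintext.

KIXETTTJLNLWXR

R(17): 17−7=10 → K
P(15): 15−7=8 → I
E(4): 4−7=-3≡23 → X
L(11): 11−7=4 → E
A(0): 0−7=-7≡19 → T
A(0): 0−7=-7≡19 → T
A(0): 0−7=-7≡19 → T
Q(16): 16−7=9 → J
S(18): 18−7=11 → L
U(20): 20−7=13 → N
S(18): 18−7=11 → L
D(3): 3−7=-4≡22 → W
E(4): 4−7=-3≡23 → X
Y(24): 24−7=17 → R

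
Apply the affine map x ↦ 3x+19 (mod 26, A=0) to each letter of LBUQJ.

AWBPU

L(11): 3·11+19=52≡0 → A
B(1): 3·1+19=22 → W
U(20): 3·20+19=79≡1 → B
Q(16): 3·16+19=67≡15 → P
J(9): 3·9+19=46≡20 → U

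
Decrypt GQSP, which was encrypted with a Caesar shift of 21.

G(6): 6−21=-15≡11 → L
Q(16): 16−21=-5≡21 → V
S(18): 18−21=-3≡23 → X
P(15): 15−21=-6≡20 → U

LVXU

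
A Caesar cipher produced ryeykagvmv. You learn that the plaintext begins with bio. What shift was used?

16

From the crib: r(17)−b(1)=16, so the shift is 16.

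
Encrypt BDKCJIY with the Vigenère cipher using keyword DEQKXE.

EHAMGMB

Repeat the key across the message: DEQKXED
B(1)+D(3): 4 → E
D(3)+E(4): 7 → H
K(10)+Q(16): 26≡0 → A
C(2)+K(10): 12 → M
J(9)+X(23): 32≡6 → G
I(8)+E(4): 12 → M
Y(24)+D(3): 27≡1 → B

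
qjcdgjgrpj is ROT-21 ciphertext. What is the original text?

q(16): 16−21=-5≡21 → v
j(9): 9−21=-12≡14 → o
c(2): 2−21=-19≡7 → h
d(3): 3−21=-18≡8 → i
g(6): 6−21=-15≡11 → l
j(9): 9−21=-12≡14 → o
g(6): 6−21=-15≡11 → l
r(17): 17−21=-4≡22 → w
p(15): 15−21=-6≡20 → u
j(9): 9−21=-12≡14 → o

vohilolwuo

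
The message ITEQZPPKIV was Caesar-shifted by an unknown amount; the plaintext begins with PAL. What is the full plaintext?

From the crib: I(8)−P(15)=-7≡19, so the shift is 19.
Subtract 19 from each ciphertext letter:
I(8): 8−19=-11≡15 → P
T(19): 19−19=0 → A
E(4): 4−19=-15≡11 → L
Q(16): 16−19=-3≡23 → X
Z(25): 25−19=6 → G
P(15): 15−19=-4≡22 → W
P(15): 15−19=-4≡22 → W
K(10): 10−19=-9≡17 → R
I(8): 8−19=-11≡15 → P
V(21): 21−19=2 → C

PALXGWWRPC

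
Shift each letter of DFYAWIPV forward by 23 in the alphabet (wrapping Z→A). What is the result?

ACVXTFMS

D(3): 3+23=26≡0 → A
F(5): 5+23=28≡2 → C
Y(24): 24+23=47≡21 → V
A(0): 0+23=23 → X
W(22): 22+23=45≡19 → T
I(8): 8+23=31≡5 → F
P(15): 15+23=38≡12 → M
V(21): 21+23=44≡18 → S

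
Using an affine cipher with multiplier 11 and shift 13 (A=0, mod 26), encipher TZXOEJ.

T(19): 11·19+13=222≡14 → O
Z(25): 11·25+13=288≡2 → C
X(23): 11·23+13=266≡6 → G
O(14): 11·14+13=167≡11 → L
E(4): 11·4+13=57≡5 → F
J(9): 11·9+13=112≡8 → I

OCGLFI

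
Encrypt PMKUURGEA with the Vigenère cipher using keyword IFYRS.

Repeat the key across the message: IFYRSIFYR
P(15)+I(8): 23 → X
M(12)+F(5): 17 → R
K(10)+Y(24): 34≡8 → I
U(20)+R(17): 37≡11 → L
U(20)+S(18): 38≡12 → M
R(17)+I(8): 25 → Z
G(6)+F(5): 11 → L
E(4)+Y(24): 28≡2 → C
A(0)+R(17): 17 → R

XRILMZLCR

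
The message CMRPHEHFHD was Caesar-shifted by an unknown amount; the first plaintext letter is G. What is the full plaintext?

GQVTLILJLH

From the crib: C(2)−G(6)=-4≡22, so the shift is 22.
Subtract 22 from each ciphertext letter:
C(2): 2−22=-20≡6 → G
M(12): 12−22=-10≡16 → Q
R(17): 17−22=-5≡21 → V
P(15): 15−22=-7≡19 → T
H(7): 7−22=-15≡11 → L
E(4): 4−22=-18≡8 → I
H(7): 7−22=-15≡11 → L
F(5): 5−22=-17≡9 → J
H(7): 7−22=-15≡11 → L
D(3): 3−22=-19≡7 → H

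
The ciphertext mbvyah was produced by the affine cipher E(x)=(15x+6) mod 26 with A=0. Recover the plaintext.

The inverse of 15 mod 26 is 7, since 15·7=105≡1. Apply D(y)=7·(y−6) mod 26:
m(12): 7·(12−6)=42≡16 → q
b(1): 7·(1−6)=-35≡17 → r
v(21): 7·(21−6)=105≡1 → b
y(24): 7·(24−6)=126≡22 → w
a(0): 7·(0−6)=-42≡10 → k
h(7): 7·(7−6)=7 → h

qrbwkh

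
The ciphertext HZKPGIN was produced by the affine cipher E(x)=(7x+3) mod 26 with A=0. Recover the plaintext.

ISBYTXU

The inverse of 7 mod 26 is 15, since 7·15=105≡1. Apply D(y)=15·(y−3) mod 26:
H(7): 15·(7−3)=60≡8 → I
Z(25): 15·(25−3)=330≡18 → S
K(10): 15·(10−3)=105≡1 → B
P(15): 15·(15−3)=180≡24 → Y
G(6): 15·(6−3)=45≡19 → T
I(8): 15·(8−3)=75≡23 → X
N(13): 15·(13−3)=150≡20 → U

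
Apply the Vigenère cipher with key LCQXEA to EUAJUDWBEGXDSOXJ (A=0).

PWQGYDHDUDBDDQNG

Repeat the key across the message: LCQXEALCQXEALCQX
E(4)+L(11): 15 → P
U(20)+C(2): 22 → W
A(0)+Q(16): 16 → Q
J(9)+X(23): 32≡6 → G
U(20)+E(4): 24 → Y
D(3)+A(0): 3 → D
W(22)+L(11): 33≡7 → H
B(1)+C(2): 3 → D
E(4)+Q(16): 20 → U
G(6)+X(23): 29≡3 → D
X(23)+E(4): 27≡1 → B
D(3)+A(0): 3 → D
S(18)+L(11): 29≡3 → D
O(14)+C(2): 16 → Q
X(23)+Q(16): 39≡13 → N
J(9)+X(23): 32≡6 → G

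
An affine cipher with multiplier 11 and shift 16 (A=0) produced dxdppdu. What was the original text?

The inverse of 11 mod 26 is 19, since 11·19=209≡1. Apply D(y)=19·(y−16) mod 26:
d(3): 19·(3−16)=-247≡13 → n
x(23): 19·(23−16)=133≡3 → d
d(3): 19·(3−16)=-247≡13 → n
p(15): 19·(15−16)=-19≡7 → h
p(15): 19·(15−16)=-19≡7 → h
d(3): 19·(3−16)=-247≡13 → n
u(20): 19·(20−16)=76≡24 → y

ndnhhny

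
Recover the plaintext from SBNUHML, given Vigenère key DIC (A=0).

PTLRZKI

Repeat the key across the ciphertext: DICDICD
S(18)−D(3): 15 → P
B(1)−I(8): -7≡19 → T
N(13)−C(2): 11 → L
U(20)−D(3): 17 → R
H(7)−I(8): -1≡25 → Z
M(12)−C(2): 10 → K
L(11)−D(3): 8 → I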